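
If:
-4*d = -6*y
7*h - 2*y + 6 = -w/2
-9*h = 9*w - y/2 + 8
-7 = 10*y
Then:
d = -21/20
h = -2497/2340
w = 163/1170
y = -7/10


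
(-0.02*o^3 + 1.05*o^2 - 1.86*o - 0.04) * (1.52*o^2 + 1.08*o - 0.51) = -0.0304*o^5 + 1.5744*o^4 - 1.683*o^3 - 2.6051*o^2 + 0.9054*o + 0.0204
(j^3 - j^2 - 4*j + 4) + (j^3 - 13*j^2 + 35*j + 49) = 2*j^3 - 14*j^2 + 31*j + 53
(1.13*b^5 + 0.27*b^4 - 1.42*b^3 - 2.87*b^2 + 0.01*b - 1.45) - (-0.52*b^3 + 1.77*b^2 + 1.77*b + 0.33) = 1.13*b^5 + 0.27*b^4 - 0.9*b^3 - 4.64*b^2 - 1.76*b - 1.78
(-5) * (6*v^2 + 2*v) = -30*v^2 - 10*v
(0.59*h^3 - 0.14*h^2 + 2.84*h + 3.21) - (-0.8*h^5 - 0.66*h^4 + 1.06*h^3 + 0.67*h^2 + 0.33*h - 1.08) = 0.8*h^5 + 0.66*h^4 - 0.47*h^3 - 0.81*h^2 + 2.51*h + 4.29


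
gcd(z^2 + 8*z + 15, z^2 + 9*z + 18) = z + 3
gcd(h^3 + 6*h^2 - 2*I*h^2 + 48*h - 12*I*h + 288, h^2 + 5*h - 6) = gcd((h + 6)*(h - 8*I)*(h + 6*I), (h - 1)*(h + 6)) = h + 6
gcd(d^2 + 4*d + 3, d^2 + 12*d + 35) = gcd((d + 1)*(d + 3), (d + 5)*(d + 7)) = 1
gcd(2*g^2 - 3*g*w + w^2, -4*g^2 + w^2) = -2*g + w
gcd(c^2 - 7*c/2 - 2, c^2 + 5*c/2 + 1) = c + 1/2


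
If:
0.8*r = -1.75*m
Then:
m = -0.457142857142857*r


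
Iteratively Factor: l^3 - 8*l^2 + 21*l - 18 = (l - 3)*(l^2 - 5*l + 6) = (l - 3)^2*(l - 2)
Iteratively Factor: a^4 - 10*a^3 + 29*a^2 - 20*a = (a - 1)*(a^3 - 9*a^2 + 20*a) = a*(a - 1)*(a^2 - 9*a + 20) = a*(a - 5)*(a - 1)*(a - 4)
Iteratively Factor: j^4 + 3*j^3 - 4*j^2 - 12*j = (j)*(j^3 + 3*j^2 - 4*j - 12) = j*(j + 3)*(j^2 - 4) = j*(j - 2)*(j + 3)*(j + 2)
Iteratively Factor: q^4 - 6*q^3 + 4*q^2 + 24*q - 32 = (q + 2)*(q^3 - 8*q^2 + 20*q - 16) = (q - 2)*(q + 2)*(q^2 - 6*q + 8) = (q - 2)^2*(q + 2)*(q - 4)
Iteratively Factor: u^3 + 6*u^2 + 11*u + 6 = (u + 2)*(u^2 + 4*u + 3) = (u + 2)*(u + 3)*(u + 1)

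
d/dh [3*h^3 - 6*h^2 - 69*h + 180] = 9*h^2 - 12*h - 69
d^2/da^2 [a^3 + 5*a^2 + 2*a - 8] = 6*a + 10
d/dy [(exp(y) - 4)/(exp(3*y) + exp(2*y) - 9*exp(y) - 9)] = (-(exp(y) - 4)*(3*exp(2*y) + 2*exp(y) - 9) + exp(3*y) + exp(2*y) - 9*exp(y) - 9)*exp(y)/(exp(3*y) + exp(2*y) - 9*exp(y) - 9)^2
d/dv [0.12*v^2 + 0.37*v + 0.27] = 0.24*v + 0.37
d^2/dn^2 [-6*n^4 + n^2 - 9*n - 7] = 2 - 72*n^2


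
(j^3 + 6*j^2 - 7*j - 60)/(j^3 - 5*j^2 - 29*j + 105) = (j + 4)/(j - 7)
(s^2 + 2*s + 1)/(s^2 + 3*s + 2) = (s + 1)/(s + 2)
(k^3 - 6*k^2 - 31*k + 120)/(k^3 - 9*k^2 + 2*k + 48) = (k + 5)/(k + 2)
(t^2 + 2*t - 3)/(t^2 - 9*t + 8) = (t + 3)/(t - 8)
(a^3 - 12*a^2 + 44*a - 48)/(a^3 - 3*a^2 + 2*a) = (a^2 - 10*a + 24)/(a*(a - 1))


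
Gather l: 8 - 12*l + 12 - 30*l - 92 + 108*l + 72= 66*l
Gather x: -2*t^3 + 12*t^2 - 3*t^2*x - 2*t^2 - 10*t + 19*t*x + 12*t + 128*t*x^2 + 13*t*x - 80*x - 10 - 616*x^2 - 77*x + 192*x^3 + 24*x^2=-2*t^3 + 10*t^2 + 2*t + 192*x^3 + x^2*(128*t - 592) + x*(-3*t^2 + 32*t - 157) - 10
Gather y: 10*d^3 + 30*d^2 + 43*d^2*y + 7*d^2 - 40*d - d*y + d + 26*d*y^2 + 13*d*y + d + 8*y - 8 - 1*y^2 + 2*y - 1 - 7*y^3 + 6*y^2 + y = 10*d^3 + 37*d^2 - 38*d - 7*y^3 + y^2*(26*d + 5) + y*(43*d^2 + 12*d + 11) - 9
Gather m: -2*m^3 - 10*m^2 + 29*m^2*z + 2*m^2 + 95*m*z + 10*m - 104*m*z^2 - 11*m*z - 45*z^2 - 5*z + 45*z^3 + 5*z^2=-2*m^3 + m^2*(29*z - 8) + m*(-104*z^2 + 84*z + 10) + 45*z^3 - 40*z^2 - 5*z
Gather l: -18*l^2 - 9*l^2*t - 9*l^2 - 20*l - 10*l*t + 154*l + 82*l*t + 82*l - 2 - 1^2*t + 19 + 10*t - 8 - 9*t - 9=l^2*(-9*t - 27) + l*(72*t + 216)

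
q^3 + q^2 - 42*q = q*(q - 6)*(q + 7)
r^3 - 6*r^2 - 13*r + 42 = (r - 7)*(r - 2)*(r + 3)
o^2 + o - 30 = (o - 5)*(o + 6)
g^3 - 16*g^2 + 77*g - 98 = (g - 7)^2*(g - 2)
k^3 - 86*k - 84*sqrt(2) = (k - 7*sqrt(2))*(k + sqrt(2))*(k + 6*sqrt(2))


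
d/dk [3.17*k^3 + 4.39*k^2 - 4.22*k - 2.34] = 9.51*k^2 + 8.78*k - 4.22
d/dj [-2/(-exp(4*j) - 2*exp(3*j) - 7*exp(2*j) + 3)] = (-8*exp(2*j) - 12*exp(j) - 28)*exp(2*j)/(exp(4*j) + 2*exp(3*j) + 7*exp(2*j) - 3)^2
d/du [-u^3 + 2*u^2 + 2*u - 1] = -3*u^2 + 4*u + 2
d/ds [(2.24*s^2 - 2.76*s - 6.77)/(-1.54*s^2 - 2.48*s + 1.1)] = (-9.8056*s^2 - 15.9236*s - 19.8256)/(2.3716*s^4 + 7.6384*s^3 + 2.7624*s^2 - 5.456*s + 1.21)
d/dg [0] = 0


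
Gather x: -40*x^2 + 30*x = -40*x^2 + 30*x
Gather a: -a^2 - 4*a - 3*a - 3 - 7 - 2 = -a^2 - 7*a - 12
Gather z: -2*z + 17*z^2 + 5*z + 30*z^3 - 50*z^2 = 30*z^3 - 33*z^2 + 3*z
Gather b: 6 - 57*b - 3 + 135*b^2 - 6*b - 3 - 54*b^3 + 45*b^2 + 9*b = -54*b^3 + 180*b^2 - 54*b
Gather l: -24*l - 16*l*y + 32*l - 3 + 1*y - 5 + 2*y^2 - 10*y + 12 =l*(8 - 16*y) + 2*y^2 - 9*y + 4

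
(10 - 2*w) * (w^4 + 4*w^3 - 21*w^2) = -2*w^5 + 2*w^4 + 82*w^3 - 210*w^2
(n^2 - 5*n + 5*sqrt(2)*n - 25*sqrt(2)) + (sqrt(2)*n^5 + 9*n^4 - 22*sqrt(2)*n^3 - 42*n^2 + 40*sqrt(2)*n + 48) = sqrt(2)*n^5 + 9*n^4 - 22*sqrt(2)*n^3 - 41*n^2 - 5*n + 45*sqrt(2)*n - 25*sqrt(2) + 48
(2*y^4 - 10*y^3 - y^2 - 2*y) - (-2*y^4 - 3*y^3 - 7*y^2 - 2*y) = 4*y^4 - 7*y^3 + 6*y^2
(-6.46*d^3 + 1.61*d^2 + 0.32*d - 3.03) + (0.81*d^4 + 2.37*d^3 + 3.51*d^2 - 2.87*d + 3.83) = 0.81*d^4 - 4.09*d^3 + 5.12*d^2 - 2.55*d + 0.8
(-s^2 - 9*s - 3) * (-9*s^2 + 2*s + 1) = 9*s^4 + 79*s^3 + 8*s^2 - 15*s - 3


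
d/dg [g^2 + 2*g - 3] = 2*g + 2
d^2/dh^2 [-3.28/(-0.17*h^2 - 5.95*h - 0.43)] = (-0.189584*h^2 - 6.63544*h + 3.28*(0.34*h + 5.95)*(0.68*h + 11.9) - 0.479536)/(0.17*h^2 + 5.95*h + 0.43)^3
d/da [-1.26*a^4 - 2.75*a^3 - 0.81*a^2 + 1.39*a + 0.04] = -5.04*a^3 - 8.25*a^2 - 1.62*a + 1.39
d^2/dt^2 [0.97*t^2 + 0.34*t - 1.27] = 1.94000000000000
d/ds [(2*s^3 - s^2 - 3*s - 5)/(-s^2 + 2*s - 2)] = (-2*s^4 + 8*s^3 - 17*s^2 - 6*s + 16)/(s^4 - 4*s^3 + 8*s^2 - 8*s + 4)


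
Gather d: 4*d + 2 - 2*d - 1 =2*d + 1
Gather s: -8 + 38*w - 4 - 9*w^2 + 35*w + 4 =-9*w^2 + 73*w - 8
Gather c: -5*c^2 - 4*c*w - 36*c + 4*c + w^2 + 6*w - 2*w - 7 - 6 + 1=-5*c^2 + c*(-4*w - 32) + w^2 + 4*w - 12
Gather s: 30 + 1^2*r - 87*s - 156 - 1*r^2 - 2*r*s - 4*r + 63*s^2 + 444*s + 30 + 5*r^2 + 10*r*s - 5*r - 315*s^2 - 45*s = 4*r^2 - 8*r - 252*s^2 + s*(8*r + 312) - 96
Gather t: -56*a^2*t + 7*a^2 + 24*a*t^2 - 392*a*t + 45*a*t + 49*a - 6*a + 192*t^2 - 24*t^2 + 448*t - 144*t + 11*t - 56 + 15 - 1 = 7*a^2 + 43*a + t^2*(24*a + 168) + t*(-56*a^2 - 347*a + 315) - 42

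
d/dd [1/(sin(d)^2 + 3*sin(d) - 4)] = -(2*sin(d) + 3)*cos(d)/(sin(d)^2 + 3*sin(d) - 4)^2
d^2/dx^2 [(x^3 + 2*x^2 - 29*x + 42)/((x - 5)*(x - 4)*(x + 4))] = 2*(7*x^6 - 39*x^5 + 303*x^4 - 3493*x^3 + 13614*x^2 - 15600*x + 3232)/(x^9 - 15*x^8 + 27*x^7 + 595*x^6 - 2832*x^5 - 5520*x^4 + 53504*x^3 - 34560*x^2 - 307200*x + 512000)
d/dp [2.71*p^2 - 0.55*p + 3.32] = 5.42*p - 0.55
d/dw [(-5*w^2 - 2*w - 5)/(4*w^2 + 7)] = 2*(4*w^2 - 15*w - 7)/(16*w^4 + 56*w^2 + 49)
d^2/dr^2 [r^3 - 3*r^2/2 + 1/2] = 6*r - 3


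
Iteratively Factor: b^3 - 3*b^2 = (b)*(b^2 - 3*b) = b^2*(b - 3)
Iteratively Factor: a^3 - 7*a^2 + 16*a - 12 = (a - 3)*(a^2 - 4*a + 4) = (a - 3)*(a - 2)*(a - 2)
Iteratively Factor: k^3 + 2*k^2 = (k)*(k^2 + 2*k) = k^2*(k + 2)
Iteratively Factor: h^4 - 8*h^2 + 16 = (h - 2)*(h^3 + 2*h^2 - 4*h - 8) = (h - 2)^2*(h^2 + 4*h + 4) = (h - 2)^2*(h + 2)*(h + 2)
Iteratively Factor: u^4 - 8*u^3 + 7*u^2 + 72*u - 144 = (u + 3)*(u^3 - 11*u^2 + 40*u - 48) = (u - 4)*(u + 3)*(u^2 - 7*u + 12) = (u - 4)*(u - 3)*(u + 3)*(u - 4)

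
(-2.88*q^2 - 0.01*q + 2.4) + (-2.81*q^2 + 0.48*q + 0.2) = -5.69*q^2 + 0.47*q + 2.6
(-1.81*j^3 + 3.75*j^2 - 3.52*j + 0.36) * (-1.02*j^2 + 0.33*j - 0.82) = 1.8462*j^5 - 4.4223*j^4 + 6.3121*j^3 - 4.6038*j^2 + 3.0052*j - 0.2952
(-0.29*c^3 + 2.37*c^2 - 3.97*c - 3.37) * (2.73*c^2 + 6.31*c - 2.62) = -0.7917*c^5 + 4.6402*c^4 + 4.8764*c^3 - 40.4602*c^2 - 10.8633*c + 8.8294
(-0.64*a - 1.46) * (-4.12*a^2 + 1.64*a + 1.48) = 2.6368*a^3 + 4.9656*a^2 - 3.3416*a - 2.1608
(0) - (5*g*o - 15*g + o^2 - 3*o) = -5*g*o + 15*g - o^2 + 3*o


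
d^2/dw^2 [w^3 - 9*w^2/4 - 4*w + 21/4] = 6*w - 9/2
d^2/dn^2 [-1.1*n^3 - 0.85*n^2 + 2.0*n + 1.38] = -6.6*n - 1.7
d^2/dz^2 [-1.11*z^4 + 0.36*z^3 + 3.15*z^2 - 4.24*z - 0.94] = -13.32*z^2 + 2.16*z + 6.3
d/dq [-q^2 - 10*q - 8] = -2*q - 10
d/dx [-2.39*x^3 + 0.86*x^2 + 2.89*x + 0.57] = -7.17*x^2 + 1.72*x + 2.89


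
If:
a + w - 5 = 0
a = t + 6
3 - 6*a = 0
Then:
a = 1/2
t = -11/2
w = 9/2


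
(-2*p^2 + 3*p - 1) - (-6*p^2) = 4*p^2 + 3*p - 1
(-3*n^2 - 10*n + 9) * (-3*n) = 9*n^3 + 30*n^2 - 27*n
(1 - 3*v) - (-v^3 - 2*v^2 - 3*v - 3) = v^3 + 2*v^2 + 4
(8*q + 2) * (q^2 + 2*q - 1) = 8*q^3 + 18*q^2 - 4*q - 2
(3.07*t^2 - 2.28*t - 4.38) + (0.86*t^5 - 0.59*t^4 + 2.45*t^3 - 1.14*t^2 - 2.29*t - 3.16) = 0.86*t^5 - 0.59*t^4 + 2.45*t^3 + 1.93*t^2 - 4.57*t - 7.54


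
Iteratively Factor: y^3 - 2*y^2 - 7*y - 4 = (y + 1)*(y^2 - 3*y - 4) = (y - 4)*(y + 1)*(y + 1)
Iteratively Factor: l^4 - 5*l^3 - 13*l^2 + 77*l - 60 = (l - 5)*(l^3 - 13*l + 12) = (l - 5)*(l - 1)*(l^2 + l - 12) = (l - 5)*(l - 3)*(l - 1)*(l + 4)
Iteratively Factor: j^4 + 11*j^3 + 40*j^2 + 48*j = (j + 3)*(j^3 + 8*j^2 + 16*j) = (j + 3)*(j + 4)*(j^2 + 4*j) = j*(j + 3)*(j + 4)*(j + 4)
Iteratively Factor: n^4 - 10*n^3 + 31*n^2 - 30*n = (n)*(n^3 - 10*n^2 + 31*n - 30) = n*(n - 5)*(n^2 - 5*n + 6) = n*(n - 5)*(n - 2)*(n - 3)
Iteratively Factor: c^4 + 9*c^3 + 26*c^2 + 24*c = (c + 4)*(c^3 + 5*c^2 + 6*c) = c*(c + 4)*(c^2 + 5*c + 6) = c*(c + 2)*(c + 4)*(c + 3)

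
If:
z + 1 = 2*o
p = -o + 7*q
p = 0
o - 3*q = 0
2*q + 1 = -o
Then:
No Solution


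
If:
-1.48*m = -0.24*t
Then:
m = 0.162162162162162*t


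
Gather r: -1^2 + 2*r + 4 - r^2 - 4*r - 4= -r^2 - 2*r - 1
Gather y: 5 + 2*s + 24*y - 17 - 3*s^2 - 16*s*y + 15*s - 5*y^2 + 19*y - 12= -3*s^2 + 17*s - 5*y^2 + y*(43 - 16*s) - 24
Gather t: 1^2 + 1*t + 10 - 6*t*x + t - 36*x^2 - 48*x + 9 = t*(2 - 6*x) - 36*x^2 - 48*x + 20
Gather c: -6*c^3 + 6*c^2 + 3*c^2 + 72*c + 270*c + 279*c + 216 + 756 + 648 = -6*c^3 + 9*c^2 + 621*c + 1620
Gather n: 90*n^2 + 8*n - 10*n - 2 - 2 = 90*n^2 - 2*n - 4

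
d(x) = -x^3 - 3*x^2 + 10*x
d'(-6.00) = -62.00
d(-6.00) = 48.00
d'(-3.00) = 1.00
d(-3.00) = -30.00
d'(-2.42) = 6.95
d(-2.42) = -27.60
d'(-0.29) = 11.49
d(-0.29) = -3.13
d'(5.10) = -98.63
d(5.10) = -159.68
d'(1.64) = -7.91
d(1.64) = 3.92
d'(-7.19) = -101.95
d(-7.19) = 144.71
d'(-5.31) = -42.73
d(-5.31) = 12.03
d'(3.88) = -58.44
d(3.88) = -64.77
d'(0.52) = 6.07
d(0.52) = 4.25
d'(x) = -3*x^2 - 6*x + 10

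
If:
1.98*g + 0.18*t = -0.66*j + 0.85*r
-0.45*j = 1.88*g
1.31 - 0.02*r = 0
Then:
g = 0.23156089193825*t - 71.6230703259005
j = 299.225271583762 - 0.967409948542024*t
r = 65.50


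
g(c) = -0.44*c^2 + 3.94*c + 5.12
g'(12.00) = -6.62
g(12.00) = -10.96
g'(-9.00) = 11.86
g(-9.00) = -65.98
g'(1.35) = 2.75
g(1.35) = 9.64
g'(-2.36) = 6.02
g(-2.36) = -6.63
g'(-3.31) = 6.85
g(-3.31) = -12.74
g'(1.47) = 2.65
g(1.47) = 9.96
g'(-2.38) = 6.03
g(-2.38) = -6.75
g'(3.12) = 1.19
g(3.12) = 13.13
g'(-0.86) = 4.70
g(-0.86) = 1.41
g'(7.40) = -2.57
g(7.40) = 10.18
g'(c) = 3.94 - 0.88*c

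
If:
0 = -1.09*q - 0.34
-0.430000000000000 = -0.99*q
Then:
No Solution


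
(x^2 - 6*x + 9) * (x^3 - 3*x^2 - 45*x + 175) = x^5 - 9*x^4 - 18*x^3 + 418*x^2 - 1455*x + 1575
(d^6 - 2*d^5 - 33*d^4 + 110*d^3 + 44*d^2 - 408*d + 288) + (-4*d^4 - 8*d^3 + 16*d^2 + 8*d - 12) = d^6 - 2*d^5 - 37*d^4 + 102*d^3 + 60*d^2 - 400*d + 276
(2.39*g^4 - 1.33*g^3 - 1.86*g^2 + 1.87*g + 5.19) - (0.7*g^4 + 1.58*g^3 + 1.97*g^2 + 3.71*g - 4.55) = 1.69*g^4 - 2.91*g^3 - 3.83*g^2 - 1.84*g + 9.74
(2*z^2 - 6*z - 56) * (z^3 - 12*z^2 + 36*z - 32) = 2*z^5 - 30*z^4 + 88*z^3 + 392*z^2 - 1824*z + 1792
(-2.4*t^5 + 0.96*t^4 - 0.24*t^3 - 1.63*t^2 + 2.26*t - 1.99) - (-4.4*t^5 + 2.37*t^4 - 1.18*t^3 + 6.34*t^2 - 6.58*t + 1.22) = 2.0*t^5 - 1.41*t^4 + 0.94*t^3 - 7.97*t^2 + 8.84*t - 3.21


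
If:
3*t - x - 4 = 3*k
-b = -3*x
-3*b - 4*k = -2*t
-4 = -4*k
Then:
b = 6/25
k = 1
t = 59/25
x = 2/25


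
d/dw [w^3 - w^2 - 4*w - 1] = 3*w^2 - 2*w - 4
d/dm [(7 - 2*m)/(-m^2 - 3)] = 2*(-m^2 + 7*m + 3)/(m^4 + 6*m^2 + 9)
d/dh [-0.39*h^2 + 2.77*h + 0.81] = 2.77 - 0.78*h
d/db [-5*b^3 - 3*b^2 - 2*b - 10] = -15*b^2 - 6*b - 2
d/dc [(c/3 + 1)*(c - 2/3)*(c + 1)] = c^2 + 20*c/9 + 1/9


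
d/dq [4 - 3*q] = -3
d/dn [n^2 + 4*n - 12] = 2*n + 4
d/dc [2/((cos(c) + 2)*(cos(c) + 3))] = 2*(2*cos(c) + 5)*sin(c)/((cos(c) + 2)^2*(cos(c) + 3)^2)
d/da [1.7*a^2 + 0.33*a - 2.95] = 3.4*a + 0.33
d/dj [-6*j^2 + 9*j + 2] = 9 - 12*j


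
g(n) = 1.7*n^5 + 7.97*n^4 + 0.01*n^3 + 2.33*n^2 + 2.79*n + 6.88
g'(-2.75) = -186.68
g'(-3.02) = -182.06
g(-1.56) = 39.66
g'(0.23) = 4.28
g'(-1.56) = -75.10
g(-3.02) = 255.33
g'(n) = 8.5*n^4 + 31.88*n^3 + 0.03*n^2 + 4.66*n + 2.79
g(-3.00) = 251.68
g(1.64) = 95.59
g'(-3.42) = -125.20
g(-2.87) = 227.54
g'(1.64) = 212.62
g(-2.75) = 205.07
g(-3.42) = 319.14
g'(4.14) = 4781.75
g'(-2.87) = -187.28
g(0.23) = 7.67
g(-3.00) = 251.68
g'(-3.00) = -183.18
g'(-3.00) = -183.18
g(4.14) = 4467.91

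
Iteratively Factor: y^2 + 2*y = (y + 2)*(y)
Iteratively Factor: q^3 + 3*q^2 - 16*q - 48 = (q + 3)*(q^2 - 16) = (q - 4)*(q + 3)*(q + 4)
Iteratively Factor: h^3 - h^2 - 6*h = (h)*(h^2 - h - 6) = h*(h - 3)*(h + 2)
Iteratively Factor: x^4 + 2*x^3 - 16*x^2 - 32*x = (x + 2)*(x^3 - 16*x) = (x + 2)*(x + 4)*(x^2 - 4*x) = x*(x + 2)*(x + 4)*(x - 4)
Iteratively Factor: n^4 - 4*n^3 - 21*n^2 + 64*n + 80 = (n + 4)*(n^3 - 8*n^2 + 11*n + 20) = (n - 4)*(n + 4)*(n^2 - 4*n - 5) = (n - 4)*(n + 1)*(n + 4)*(n - 5)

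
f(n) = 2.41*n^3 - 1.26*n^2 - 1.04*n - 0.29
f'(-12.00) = 1070.32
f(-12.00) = -4333.73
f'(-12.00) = 1070.32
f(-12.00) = -4333.73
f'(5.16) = 178.46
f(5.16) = 291.90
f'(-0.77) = 5.19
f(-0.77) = -1.34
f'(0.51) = -0.44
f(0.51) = -0.83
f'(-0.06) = -0.86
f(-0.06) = -0.23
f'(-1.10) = 10.48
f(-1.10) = -3.88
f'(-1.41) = 16.89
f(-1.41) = -8.08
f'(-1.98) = 32.29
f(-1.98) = -21.88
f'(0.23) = -1.24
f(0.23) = -0.57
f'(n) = 7.23*n^2 - 2.52*n - 1.04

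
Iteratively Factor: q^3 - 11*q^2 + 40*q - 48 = (q - 4)*(q^2 - 7*q + 12) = (q - 4)*(q - 3)*(q - 4)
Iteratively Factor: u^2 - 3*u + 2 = (u - 1)*(u - 2)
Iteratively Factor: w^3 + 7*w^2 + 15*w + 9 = (w + 1)*(w^2 + 6*w + 9) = (w + 1)*(w + 3)*(w + 3)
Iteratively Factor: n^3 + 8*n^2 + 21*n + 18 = (n + 2)*(n^2 + 6*n + 9) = (n + 2)*(n + 3)*(n + 3)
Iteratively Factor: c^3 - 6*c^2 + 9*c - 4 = (c - 1)*(c^2 - 5*c + 4) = (c - 1)^2*(c - 4)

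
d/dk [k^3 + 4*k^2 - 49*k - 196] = 3*k^2 + 8*k - 49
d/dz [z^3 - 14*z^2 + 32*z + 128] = 3*z^2 - 28*z + 32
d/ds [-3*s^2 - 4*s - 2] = -6*s - 4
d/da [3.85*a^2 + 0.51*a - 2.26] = 7.7*a + 0.51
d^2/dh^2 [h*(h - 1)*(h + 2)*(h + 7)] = 12*h^2 + 48*h + 10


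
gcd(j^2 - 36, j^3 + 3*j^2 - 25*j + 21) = 1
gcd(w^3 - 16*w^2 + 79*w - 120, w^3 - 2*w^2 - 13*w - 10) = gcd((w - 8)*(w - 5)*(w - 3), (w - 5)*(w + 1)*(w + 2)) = w - 5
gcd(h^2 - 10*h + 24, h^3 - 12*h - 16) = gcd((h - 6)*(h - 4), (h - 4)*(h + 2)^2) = h - 4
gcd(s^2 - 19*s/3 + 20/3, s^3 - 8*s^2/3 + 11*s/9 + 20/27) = s - 4/3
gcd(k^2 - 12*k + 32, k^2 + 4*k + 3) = 1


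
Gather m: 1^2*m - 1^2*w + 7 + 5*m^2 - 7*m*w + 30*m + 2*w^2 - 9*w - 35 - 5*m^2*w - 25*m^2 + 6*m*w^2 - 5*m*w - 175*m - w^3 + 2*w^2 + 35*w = m^2*(-5*w - 20) + m*(6*w^2 - 12*w - 144) - w^3 + 4*w^2 + 25*w - 28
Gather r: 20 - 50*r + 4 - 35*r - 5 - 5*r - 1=18 - 90*r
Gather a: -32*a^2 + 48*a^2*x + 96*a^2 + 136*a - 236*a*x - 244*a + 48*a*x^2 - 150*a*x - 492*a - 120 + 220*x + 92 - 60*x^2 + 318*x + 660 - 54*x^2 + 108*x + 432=a^2*(48*x + 64) + a*(48*x^2 - 386*x - 600) - 114*x^2 + 646*x + 1064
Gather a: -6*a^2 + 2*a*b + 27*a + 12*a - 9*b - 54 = -6*a^2 + a*(2*b + 39) - 9*b - 54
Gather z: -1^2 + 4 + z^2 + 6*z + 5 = z^2 + 6*z + 8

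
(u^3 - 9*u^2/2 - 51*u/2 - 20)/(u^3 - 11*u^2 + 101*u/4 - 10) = 2*(2*u^2 + 7*u + 5)/(4*u^2 - 12*u + 5)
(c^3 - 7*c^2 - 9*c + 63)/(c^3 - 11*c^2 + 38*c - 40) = (c^3 - 7*c^2 - 9*c + 63)/(c^3 - 11*c^2 + 38*c - 40)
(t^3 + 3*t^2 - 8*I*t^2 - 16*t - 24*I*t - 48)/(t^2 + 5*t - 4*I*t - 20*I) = (t^2 + t*(3 - 4*I) - 12*I)/(t + 5)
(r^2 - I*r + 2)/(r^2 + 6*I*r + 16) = (r + I)/(r + 8*I)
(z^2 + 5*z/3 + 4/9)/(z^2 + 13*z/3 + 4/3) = (z + 4/3)/(z + 4)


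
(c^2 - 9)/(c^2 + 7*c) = (c^2 - 9)/(c*(c + 7))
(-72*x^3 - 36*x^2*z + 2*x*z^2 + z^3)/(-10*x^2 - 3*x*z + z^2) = (36*x^2 - z^2)/(5*x - z)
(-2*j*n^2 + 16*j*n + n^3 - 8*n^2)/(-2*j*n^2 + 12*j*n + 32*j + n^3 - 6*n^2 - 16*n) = n/(n + 2)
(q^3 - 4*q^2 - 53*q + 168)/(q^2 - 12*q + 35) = (q^3 - 4*q^2 - 53*q + 168)/(q^2 - 12*q + 35)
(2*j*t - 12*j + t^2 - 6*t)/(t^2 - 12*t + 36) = (2*j + t)/(t - 6)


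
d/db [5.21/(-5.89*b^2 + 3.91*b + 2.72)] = (61.3738*b - 20.3711)/(-5.89*b^2 + 3.91*b + 2.72)^2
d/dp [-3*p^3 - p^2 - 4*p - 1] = -9*p^2 - 2*p - 4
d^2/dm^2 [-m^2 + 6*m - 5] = -2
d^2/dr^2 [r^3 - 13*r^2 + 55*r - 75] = 6*r - 26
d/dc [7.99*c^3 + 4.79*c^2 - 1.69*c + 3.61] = 23.97*c^2 + 9.58*c - 1.69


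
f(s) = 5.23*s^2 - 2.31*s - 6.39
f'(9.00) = 91.83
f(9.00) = 396.45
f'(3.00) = 29.07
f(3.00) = 33.75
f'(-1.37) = -16.64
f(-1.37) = 6.59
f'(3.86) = 38.07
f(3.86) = 62.62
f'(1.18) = 10.03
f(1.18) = -1.83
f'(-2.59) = -29.40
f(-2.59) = 34.68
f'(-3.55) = -39.44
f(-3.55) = 67.72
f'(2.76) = 26.56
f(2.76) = 27.07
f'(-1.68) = -19.88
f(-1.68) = 12.25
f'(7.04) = 71.33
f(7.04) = 236.55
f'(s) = 10.46*s - 2.31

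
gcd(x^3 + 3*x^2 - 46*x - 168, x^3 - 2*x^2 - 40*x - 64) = x + 4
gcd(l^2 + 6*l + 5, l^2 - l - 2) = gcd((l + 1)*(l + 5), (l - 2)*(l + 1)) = l + 1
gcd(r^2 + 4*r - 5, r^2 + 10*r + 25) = r + 5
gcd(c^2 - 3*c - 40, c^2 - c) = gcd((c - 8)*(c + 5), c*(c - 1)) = 1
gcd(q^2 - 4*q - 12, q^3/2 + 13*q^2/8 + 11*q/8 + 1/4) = q + 2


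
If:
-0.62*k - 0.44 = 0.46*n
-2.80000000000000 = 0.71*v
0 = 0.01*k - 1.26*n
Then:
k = -0.71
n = -0.01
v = -3.94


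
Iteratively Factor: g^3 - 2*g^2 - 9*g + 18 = (g - 2)*(g^2 - 9) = (g - 3)*(g - 2)*(g + 3)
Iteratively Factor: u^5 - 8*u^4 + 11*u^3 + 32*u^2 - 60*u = (u - 5)*(u^4 - 3*u^3 - 4*u^2 + 12*u) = (u - 5)*(u - 2)*(u^3 - u^2 - 6*u) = u*(u - 5)*(u - 2)*(u^2 - u - 6) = u*(u - 5)*(u - 3)*(u - 2)*(u + 2)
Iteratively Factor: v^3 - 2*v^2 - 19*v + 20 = (v - 5)*(v^2 + 3*v - 4) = (v - 5)*(v + 4)*(v - 1)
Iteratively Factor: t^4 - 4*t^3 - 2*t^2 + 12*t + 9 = (t + 1)*(t^3 - 5*t^2 + 3*t + 9) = (t + 1)^2*(t^2 - 6*t + 9) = (t - 3)*(t + 1)^2*(t - 3)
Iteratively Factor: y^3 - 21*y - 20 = (y + 4)*(y^2 - 4*y - 5) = (y + 1)*(y + 4)*(y - 5)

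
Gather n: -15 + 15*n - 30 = 15*n - 45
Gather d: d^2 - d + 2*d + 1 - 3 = d^2 + d - 2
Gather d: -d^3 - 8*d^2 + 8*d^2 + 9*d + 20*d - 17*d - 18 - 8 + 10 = -d^3 + 12*d - 16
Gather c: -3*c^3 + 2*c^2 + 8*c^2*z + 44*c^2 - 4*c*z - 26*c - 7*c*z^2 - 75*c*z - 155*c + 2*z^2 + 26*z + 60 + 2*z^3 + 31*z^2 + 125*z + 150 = -3*c^3 + c^2*(8*z + 46) + c*(-7*z^2 - 79*z - 181) + 2*z^3 + 33*z^2 + 151*z + 210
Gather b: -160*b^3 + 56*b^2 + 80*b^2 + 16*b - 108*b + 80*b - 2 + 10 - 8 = -160*b^3 + 136*b^2 - 12*b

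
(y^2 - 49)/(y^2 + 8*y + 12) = (y^2 - 49)/(y^2 + 8*y + 12)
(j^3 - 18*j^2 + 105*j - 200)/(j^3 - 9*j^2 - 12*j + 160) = (j - 5)/(j + 4)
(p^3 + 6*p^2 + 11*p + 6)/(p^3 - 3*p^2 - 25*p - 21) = (p + 2)/(p - 7)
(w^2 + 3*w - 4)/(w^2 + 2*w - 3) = (w + 4)/(w + 3)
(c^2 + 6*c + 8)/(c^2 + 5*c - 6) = (c^2 + 6*c + 8)/(c^2 + 5*c - 6)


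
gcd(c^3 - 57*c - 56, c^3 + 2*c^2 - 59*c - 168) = c^2 - c - 56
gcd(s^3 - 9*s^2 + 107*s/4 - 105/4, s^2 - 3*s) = s - 3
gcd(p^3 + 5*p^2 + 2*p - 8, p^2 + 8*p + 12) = p + 2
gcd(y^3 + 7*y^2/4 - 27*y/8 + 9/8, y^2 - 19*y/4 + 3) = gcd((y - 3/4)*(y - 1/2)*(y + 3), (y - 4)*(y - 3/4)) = y - 3/4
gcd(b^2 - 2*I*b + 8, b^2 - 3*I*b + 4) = b - 4*I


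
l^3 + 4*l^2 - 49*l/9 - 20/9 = (l - 4/3)*(l + 1/3)*(l + 5)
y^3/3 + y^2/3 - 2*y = y*(y/3 + 1)*(y - 2)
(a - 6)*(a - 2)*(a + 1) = a^3 - 7*a^2 + 4*a + 12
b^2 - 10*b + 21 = (b - 7)*(b - 3)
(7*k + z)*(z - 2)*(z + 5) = 7*k*z^2 + 21*k*z - 70*k + z^3 + 3*z^2 - 10*z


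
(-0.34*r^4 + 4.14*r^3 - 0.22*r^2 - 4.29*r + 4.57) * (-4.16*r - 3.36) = 1.4144*r^5 - 16.08*r^4 - 12.9952*r^3 + 18.5856*r^2 - 4.5968*r - 15.3552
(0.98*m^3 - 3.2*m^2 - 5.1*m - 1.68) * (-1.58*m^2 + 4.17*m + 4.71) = -1.5484*m^5 + 9.1426*m^4 - 0.670200000000001*m^3 - 33.6846*m^2 - 31.0266*m - 7.9128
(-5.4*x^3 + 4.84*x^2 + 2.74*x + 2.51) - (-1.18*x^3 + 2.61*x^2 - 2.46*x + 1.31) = -4.22*x^3 + 2.23*x^2 + 5.2*x + 1.2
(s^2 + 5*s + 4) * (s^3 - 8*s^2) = s^5 - 3*s^4 - 36*s^3 - 32*s^2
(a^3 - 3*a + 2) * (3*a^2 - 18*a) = 3*a^5 - 18*a^4 - 9*a^3 + 60*a^2 - 36*a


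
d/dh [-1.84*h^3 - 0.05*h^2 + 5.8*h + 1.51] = -5.52*h^2 - 0.1*h + 5.8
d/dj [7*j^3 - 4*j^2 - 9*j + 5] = 21*j^2 - 8*j - 9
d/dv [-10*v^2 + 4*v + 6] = 4 - 20*v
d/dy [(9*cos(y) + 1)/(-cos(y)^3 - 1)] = 3*(-6*cos(y)^3 - cos(y)^2 + 3)*sin(y)/(cos(y)^6 + 2*cos(y)^3 + 1)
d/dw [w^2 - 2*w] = 2*w - 2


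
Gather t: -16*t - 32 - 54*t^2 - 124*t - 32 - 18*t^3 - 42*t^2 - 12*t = -18*t^3 - 96*t^2 - 152*t - 64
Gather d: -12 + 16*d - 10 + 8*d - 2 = 24*d - 24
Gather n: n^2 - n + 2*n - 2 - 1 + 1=n^2 + n - 2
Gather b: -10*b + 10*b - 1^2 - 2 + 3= 0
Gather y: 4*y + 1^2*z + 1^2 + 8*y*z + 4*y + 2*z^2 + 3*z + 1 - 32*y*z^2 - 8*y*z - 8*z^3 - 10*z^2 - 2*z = y*(8 - 32*z^2) - 8*z^3 - 8*z^2 + 2*z + 2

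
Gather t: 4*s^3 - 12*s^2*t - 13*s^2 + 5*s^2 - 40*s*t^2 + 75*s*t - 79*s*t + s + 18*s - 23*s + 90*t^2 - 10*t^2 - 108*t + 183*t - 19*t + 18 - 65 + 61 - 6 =4*s^3 - 8*s^2 - 4*s + t^2*(80 - 40*s) + t*(-12*s^2 - 4*s + 56) + 8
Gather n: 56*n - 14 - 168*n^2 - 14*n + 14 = -168*n^2 + 42*n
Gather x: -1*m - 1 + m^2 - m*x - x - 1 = m^2 - m + x*(-m - 1) - 2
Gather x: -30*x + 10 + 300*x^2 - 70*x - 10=300*x^2 - 100*x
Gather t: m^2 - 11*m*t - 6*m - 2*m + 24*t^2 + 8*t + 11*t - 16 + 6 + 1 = m^2 - 8*m + 24*t^2 + t*(19 - 11*m) - 9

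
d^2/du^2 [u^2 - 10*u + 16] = 2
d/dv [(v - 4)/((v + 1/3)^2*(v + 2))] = 54*(-v^2 + 5*v + 9)/(27*v^5 + 135*v^4 + 225*v^3 + 145*v^2 + 40*v + 4)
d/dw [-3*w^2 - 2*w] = -6*w - 2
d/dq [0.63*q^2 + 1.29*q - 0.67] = 1.26*q + 1.29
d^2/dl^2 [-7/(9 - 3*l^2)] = 14*(l^2 + 1)/(l^2 - 3)^3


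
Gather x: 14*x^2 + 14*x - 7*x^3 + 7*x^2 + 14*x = -7*x^3 + 21*x^2 + 28*x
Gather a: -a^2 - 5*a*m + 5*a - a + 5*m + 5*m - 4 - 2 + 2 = -a^2 + a*(4 - 5*m) + 10*m - 4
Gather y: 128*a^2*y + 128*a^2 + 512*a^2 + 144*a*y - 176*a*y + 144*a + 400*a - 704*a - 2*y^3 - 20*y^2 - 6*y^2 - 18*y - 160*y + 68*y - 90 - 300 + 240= 640*a^2 - 160*a - 2*y^3 - 26*y^2 + y*(128*a^2 - 32*a - 110) - 150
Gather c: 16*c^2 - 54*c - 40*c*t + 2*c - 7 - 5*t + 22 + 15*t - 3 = 16*c^2 + c*(-40*t - 52) + 10*t + 12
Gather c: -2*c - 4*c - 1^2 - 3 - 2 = -6*c - 6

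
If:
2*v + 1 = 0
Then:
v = -1/2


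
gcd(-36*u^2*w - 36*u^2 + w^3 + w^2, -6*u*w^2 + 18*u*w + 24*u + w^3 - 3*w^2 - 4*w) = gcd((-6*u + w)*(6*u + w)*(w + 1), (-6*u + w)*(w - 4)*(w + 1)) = 6*u*w + 6*u - w^2 - w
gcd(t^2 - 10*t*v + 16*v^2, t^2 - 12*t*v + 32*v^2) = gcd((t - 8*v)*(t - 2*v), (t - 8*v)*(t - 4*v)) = t - 8*v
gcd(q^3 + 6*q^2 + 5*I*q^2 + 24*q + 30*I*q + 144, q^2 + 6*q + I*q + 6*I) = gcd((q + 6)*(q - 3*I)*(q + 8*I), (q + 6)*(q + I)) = q + 6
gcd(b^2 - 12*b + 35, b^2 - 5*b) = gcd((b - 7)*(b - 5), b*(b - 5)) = b - 5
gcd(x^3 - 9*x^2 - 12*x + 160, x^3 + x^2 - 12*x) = x + 4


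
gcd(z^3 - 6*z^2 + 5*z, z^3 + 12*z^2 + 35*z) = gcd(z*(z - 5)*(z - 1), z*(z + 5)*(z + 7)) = z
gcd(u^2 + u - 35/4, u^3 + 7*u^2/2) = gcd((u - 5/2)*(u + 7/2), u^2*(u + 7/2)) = u + 7/2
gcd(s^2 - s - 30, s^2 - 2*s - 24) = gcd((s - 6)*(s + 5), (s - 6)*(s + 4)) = s - 6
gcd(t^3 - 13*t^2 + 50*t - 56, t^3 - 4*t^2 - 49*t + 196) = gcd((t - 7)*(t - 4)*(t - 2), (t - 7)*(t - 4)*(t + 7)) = t^2 - 11*t + 28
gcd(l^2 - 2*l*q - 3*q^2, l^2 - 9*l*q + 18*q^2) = -l + 3*q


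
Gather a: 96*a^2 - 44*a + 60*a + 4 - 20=96*a^2 + 16*a - 16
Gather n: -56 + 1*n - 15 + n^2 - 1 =n^2 + n - 72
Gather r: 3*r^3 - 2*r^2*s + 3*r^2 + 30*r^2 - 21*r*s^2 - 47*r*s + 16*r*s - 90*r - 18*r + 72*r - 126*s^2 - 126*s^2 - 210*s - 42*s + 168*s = 3*r^3 + r^2*(33 - 2*s) + r*(-21*s^2 - 31*s - 36) - 252*s^2 - 84*s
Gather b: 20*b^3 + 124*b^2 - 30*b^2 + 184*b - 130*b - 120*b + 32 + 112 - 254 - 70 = 20*b^3 + 94*b^2 - 66*b - 180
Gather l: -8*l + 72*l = 64*l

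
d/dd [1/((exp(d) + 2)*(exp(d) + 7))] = (-2*exp(d) - 9)*exp(d)/(exp(4*d) + 18*exp(3*d) + 109*exp(2*d) + 252*exp(d) + 196)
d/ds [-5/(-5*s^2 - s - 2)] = 5*(-10*s - 1)/(5*s^2 + s + 2)^2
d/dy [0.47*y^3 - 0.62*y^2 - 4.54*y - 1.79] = 1.41*y^2 - 1.24*y - 4.54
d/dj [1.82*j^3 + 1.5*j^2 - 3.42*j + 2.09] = 5.46*j^2 + 3.0*j - 3.42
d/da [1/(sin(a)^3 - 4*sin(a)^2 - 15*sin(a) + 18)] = (-3*sin(a)^2 + 8*sin(a) + 15)*cos(a)/(sin(a)^3 - 4*sin(a)^2 - 15*sin(a) + 18)^2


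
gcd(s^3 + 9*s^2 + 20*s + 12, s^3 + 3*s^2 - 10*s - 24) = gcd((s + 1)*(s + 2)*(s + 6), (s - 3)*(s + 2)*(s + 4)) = s + 2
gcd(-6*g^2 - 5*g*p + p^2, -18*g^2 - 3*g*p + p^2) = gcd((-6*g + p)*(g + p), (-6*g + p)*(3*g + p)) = -6*g + p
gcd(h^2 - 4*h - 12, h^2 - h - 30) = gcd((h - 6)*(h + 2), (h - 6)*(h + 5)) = h - 6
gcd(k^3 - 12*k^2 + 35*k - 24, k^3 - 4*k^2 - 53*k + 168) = k^2 - 11*k + 24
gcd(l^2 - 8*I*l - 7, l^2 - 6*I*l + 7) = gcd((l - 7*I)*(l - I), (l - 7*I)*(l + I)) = l - 7*I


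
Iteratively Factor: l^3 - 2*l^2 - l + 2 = (l - 1)*(l^2 - l - 2) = (l - 1)*(l + 1)*(l - 2)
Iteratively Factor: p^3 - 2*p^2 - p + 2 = (p - 2)*(p^2 - 1) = (p - 2)*(p - 1)*(p + 1)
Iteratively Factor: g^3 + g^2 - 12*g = (g)*(g^2 + g - 12) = g*(g + 4)*(g - 3)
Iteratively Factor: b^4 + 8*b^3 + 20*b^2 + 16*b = (b)*(b^3 + 8*b^2 + 20*b + 16) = b*(b + 4)*(b^2 + 4*b + 4) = b*(b + 2)*(b + 4)*(b + 2)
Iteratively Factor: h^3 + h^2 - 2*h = (h + 2)*(h^2 - h) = h*(h + 2)*(h - 1)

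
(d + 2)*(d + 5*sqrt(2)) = d^2 + 2*d + 5*sqrt(2)*d + 10*sqrt(2)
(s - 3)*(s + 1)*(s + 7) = s^3 + 5*s^2 - 17*s - 21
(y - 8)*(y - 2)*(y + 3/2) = y^3 - 17*y^2/2 + y + 24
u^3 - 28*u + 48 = (u - 4)*(u - 2)*(u + 6)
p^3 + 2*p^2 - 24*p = p*(p - 4)*(p + 6)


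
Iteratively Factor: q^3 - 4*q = (q - 2)*(q^2 + 2*q) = q*(q - 2)*(q + 2)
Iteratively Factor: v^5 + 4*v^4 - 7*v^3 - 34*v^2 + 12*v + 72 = (v + 3)*(v^4 + v^3 - 10*v^2 - 4*v + 24) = (v + 2)*(v + 3)*(v^3 - v^2 - 8*v + 12) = (v - 2)*(v + 2)*(v + 3)*(v^2 + v - 6) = (v - 2)^2*(v + 2)*(v + 3)*(v + 3)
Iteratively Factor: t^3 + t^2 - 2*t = (t)*(t^2 + t - 2) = t*(t + 2)*(t - 1)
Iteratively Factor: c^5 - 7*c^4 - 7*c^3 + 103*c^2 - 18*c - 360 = (c - 4)*(c^4 - 3*c^3 - 19*c^2 + 27*c + 90) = (c - 4)*(c + 3)*(c^3 - 6*c^2 - c + 30) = (c - 5)*(c - 4)*(c + 3)*(c^2 - c - 6) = (c - 5)*(c - 4)*(c + 2)*(c + 3)*(c - 3)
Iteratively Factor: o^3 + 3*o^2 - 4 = (o + 2)*(o^2 + o - 2) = (o + 2)^2*(o - 1)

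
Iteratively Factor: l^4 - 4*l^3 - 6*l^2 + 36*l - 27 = (l - 1)*(l^3 - 3*l^2 - 9*l + 27) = (l - 3)*(l - 1)*(l^2 - 9) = (l - 3)*(l - 1)*(l + 3)*(l - 3)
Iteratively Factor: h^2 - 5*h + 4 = (h - 4)*(h - 1)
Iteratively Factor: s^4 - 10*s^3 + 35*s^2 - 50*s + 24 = (s - 2)*(s^3 - 8*s^2 + 19*s - 12) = (s - 3)*(s - 2)*(s^2 - 5*s + 4) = (s - 3)*(s - 2)*(s - 1)*(s - 4)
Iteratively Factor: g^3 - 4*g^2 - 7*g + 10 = (g - 1)*(g^2 - 3*g - 10) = (g - 1)*(g + 2)*(g - 5)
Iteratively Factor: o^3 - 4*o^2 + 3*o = (o - 3)*(o^2 - o) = (o - 3)*(o - 1)*(o)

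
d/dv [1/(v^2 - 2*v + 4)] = 2*(1 - v)/(v^2 - 2*v + 4)^2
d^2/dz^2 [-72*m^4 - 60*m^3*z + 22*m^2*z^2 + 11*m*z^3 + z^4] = 44*m^2 + 66*m*z + 12*z^2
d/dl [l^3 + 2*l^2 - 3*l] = 3*l^2 + 4*l - 3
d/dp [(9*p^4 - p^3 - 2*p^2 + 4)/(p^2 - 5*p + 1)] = (18*p^5 - 136*p^4 + 46*p^3 + 7*p^2 - 12*p + 20)/(p^4 - 10*p^3 + 27*p^2 - 10*p + 1)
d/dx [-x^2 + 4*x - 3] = 4 - 2*x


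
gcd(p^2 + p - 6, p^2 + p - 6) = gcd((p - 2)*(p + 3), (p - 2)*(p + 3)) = p^2 + p - 6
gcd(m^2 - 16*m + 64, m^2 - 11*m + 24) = m - 8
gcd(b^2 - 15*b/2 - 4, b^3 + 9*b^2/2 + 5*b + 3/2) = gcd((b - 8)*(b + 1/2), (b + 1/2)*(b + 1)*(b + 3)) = b + 1/2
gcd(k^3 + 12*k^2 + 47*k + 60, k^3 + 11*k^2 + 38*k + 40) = k^2 + 9*k + 20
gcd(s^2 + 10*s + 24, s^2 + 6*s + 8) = s + 4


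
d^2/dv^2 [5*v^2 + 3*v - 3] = 10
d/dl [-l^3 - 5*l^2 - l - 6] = -3*l^2 - 10*l - 1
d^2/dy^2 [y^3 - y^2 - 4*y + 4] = 6*y - 2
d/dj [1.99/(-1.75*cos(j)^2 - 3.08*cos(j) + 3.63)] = -(6.965*cos(j) + 6.1292)*sin(j)/(1.75*cos(j)^2 + 3.08*cos(j) - 3.63)^2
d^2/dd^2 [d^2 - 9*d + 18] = 2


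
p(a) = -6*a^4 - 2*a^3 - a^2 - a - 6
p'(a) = -24*a^3 - 6*a^2 - 2*a - 1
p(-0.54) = -5.95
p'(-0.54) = 2.11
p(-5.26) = -4330.32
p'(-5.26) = 3336.27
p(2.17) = -166.36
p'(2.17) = -278.83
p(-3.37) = -711.32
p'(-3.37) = 856.14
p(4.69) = -3141.98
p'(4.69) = -2618.24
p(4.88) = -3669.88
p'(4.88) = -2942.79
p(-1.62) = -39.83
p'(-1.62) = 88.53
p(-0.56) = -5.99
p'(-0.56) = 2.45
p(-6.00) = -7380.00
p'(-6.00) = 4979.00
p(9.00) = -40920.00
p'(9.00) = -18001.00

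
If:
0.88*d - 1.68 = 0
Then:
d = 1.91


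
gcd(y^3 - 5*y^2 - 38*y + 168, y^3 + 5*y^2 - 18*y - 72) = y^2 + 2*y - 24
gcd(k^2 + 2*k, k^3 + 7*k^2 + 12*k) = k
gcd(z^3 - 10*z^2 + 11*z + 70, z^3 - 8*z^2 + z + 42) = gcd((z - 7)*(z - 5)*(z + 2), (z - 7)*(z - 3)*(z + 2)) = z^2 - 5*z - 14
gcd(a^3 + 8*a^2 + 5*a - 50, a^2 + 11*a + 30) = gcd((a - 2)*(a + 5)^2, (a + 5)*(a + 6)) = a + 5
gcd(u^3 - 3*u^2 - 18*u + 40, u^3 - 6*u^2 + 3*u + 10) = u^2 - 7*u + 10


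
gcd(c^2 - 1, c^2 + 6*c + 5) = c + 1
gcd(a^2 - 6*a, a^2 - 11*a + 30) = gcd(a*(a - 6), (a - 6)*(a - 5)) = a - 6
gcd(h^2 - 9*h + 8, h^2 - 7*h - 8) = h - 8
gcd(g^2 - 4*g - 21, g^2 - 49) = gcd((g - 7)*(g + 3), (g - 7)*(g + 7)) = g - 7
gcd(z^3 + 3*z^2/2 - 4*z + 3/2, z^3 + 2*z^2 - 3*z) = z^2 + 2*z - 3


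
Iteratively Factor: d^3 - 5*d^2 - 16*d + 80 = (d + 4)*(d^2 - 9*d + 20) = (d - 4)*(d + 4)*(d - 5)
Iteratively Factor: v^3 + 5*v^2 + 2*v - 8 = (v - 1)*(v^2 + 6*v + 8) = (v - 1)*(v + 2)*(v + 4)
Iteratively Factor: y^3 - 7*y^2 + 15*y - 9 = (y - 3)*(y^2 - 4*y + 3) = (y - 3)^2*(y - 1)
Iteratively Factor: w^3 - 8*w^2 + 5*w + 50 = (w - 5)*(w^2 - 3*w - 10) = (w - 5)*(w + 2)*(w - 5)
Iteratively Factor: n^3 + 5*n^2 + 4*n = (n + 1)*(n^2 + 4*n) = n*(n + 1)*(n + 4)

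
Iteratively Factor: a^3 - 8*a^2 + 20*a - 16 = (a - 2)*(a^2 - 6*a + 8) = (a - 2)^2*(a - 4)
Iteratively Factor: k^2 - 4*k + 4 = (k - 2)*(k - 2)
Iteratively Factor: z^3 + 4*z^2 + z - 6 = (z + 2)*(z^2 + 2*z - 3) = (z - 1)*(z + 2)*(z + 3)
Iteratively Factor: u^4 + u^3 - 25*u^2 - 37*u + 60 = (u - 5)*(u^3 + 6*u^2 + 5*u - 12) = (u - 5)*(u + 4)*(u^2 + 2*u - 3) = (u - 5)*(u - 1)*(u + 4)*(u + 3)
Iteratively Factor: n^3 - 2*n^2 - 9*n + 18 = (n + 3)*(n^2 - 5*n + 6) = (n - 2)*(n + 3)*(n - 3)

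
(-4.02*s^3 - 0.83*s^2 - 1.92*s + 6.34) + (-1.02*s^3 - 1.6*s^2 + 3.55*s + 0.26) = -5.04*s^3 - 2.43*s^2 + 1.63*s + 6.6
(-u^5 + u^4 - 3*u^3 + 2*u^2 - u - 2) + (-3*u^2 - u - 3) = -u^5 + u^4 - 3*u^3 - u^2 - 2*u - 5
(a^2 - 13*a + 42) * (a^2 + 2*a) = a^4 - 11*a^3 + 16*a^2 + 84*a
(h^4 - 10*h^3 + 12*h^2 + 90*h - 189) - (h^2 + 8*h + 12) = h^4 - 10*h^3 + 11*h^2 + 82*h - 201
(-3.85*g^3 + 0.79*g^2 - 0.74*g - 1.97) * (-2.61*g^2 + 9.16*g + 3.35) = 10.0485*g^5 - 37.3279*g^4 - 3.7297*g^3 + 1.0098*g^2 - 20.5242*g - 6.5995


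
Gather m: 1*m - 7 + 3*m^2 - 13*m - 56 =3*m^2 - 12*m - 63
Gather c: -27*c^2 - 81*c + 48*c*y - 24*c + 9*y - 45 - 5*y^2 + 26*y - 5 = -27*c^2 + c*(48*y - 105) - 5*y^2 + 35*y - 50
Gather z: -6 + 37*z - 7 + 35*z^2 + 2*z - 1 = 35*z^2 + 39*z - 14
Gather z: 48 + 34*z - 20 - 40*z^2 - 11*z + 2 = -40*z^2 + 23*z + 30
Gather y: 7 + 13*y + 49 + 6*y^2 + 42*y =6*y^2 + 55*y + 56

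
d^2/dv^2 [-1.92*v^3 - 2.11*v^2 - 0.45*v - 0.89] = -11.52*v - 4.22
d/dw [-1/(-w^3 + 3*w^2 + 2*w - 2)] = (-3*w^2 + 6*w + 2)/(w^3 - 3*w^2 - 2*w + 2)^2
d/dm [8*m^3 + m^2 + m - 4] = 24*m^2 + 2*m + 1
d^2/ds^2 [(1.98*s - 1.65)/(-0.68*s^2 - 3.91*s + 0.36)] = (-(1.36*s + 3.91)*(1.98*s - 1.65)*(2.72*s + 7.82) + (8.0784*s + 13.2396)*(0.68*s^2 + 3.91*s - 0.36))/(0.68*s^2 + 3.91*s - 0.36)^3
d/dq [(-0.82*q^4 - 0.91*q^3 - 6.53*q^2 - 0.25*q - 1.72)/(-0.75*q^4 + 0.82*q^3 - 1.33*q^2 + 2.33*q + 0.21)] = (-1.3549*q^6 - 7.6138*q^5 + 0.270600000000004*q^4 - 9.6794*q^3 - 11.8895*q^2 - 7.3178*q + 3.9551)/(0.5625*q^8 - 1.23*q^7 + 2.6674*q^6 - 5.6762*q^5 + 5.2751*q^4 - 5.8534*q^3 + 4.8703*q^2 + 0.9786*q + 0.0441)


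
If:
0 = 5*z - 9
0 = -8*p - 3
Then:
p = -3/8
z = 9/5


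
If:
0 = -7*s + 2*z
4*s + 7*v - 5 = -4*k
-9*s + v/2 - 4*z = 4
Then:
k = -163*z/7 - 51/4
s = 2*z/7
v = 92*z/7 + 8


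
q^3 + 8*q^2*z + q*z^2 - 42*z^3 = (q - 2*z)*(q + 3*z)*(q + 7*z)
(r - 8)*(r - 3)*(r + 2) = r^3 - 9*r^2 + 2*r + 48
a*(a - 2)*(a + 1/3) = a^3 - 5*a^2/3 - 2*a/3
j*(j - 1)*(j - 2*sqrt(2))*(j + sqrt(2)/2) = j^4 - 3*sqrt(2)*j^3/2 - j^3 - 2*j^2 + 3*sqrt(2)*j^2/2 + 2*j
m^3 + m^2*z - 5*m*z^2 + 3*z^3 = (m - z)^2*(m + 3*z)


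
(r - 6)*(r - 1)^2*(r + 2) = r^4 - 6*r^3 - 3*r^2 + 20*r - 12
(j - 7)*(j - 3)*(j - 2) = j^3 - 12*j^2 + 41*j - 42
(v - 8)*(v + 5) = v^2 - 3*v - 40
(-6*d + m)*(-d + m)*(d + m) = 6*d^3 - d^2*m - 6*d*m^2 + m^3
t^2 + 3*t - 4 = (t - 1)*(t + 4)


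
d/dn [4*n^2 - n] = 8*n - 1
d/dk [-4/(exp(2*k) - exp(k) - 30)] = (8*exp(k) - 4)*exp(k)/(-exp(2*k) + exp(k) + 30)^2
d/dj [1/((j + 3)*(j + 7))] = 2*(-j - 5)/(j^4 + 20*j^3 + 142*j^2 + 420*j + 441)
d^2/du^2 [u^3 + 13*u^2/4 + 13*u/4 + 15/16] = 6*u + 13/2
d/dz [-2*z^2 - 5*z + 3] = -4*z - 5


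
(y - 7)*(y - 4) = y^2 - 11*y + 28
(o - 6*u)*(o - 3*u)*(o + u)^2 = o^4 - 7*o^3*u + o^2*u^2 + 27*o*u^3 + 18*u^4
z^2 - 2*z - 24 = (z - 6)*(z + 4)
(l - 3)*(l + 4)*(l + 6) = l^3 + 7*l^2 - 6*l - 72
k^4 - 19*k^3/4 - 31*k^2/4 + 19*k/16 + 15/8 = (k - 6)*(k - 1/2)*(k + 1/2)*(k + 5/4)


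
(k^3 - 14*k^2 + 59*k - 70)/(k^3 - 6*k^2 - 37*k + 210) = (k - 2)/(k + 6)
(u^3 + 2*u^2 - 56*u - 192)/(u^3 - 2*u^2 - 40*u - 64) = (u + 6)/(u + 2)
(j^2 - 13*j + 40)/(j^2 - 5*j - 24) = (j - 5)/(j + 3)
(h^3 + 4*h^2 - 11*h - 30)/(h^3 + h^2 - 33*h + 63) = (h^2 + 7*h + 10)/(h^2 + 4*h - 21)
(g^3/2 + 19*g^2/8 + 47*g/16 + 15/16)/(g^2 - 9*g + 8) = (8*g^3 + 38*g^2 + 47*g + 15)/(16*(g^2 - 9*g + 8))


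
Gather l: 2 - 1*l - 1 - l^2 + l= 1 - l^2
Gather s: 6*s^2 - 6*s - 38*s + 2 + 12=6*s^2 - 44*s + 14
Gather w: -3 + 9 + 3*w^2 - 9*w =3*w^2 - 9*w + 6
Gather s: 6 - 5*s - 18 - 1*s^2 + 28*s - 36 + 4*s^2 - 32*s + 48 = 3*s^2 - 9*s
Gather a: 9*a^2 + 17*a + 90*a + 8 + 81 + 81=9*a^2 + 107*a + 170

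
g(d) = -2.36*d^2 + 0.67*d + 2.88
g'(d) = 0.67 - 4.72*d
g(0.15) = 2.93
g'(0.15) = -0.04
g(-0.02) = 2.87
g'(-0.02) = 0.76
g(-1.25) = -1.64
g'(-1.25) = 6.57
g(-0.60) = 1.63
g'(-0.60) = 3.50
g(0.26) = 2.89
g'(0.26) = -0.56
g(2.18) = -6.88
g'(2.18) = -9.62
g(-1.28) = -1.84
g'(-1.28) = 6.71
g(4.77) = -47.62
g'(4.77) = -21.84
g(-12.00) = -345.00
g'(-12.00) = 57.31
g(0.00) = 2.88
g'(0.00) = 0.67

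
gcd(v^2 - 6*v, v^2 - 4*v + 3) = 1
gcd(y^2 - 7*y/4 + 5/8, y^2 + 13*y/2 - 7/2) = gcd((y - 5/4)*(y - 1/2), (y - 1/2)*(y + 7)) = y - 1/2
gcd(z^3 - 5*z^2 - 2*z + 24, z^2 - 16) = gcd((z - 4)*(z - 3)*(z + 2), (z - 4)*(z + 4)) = z - 4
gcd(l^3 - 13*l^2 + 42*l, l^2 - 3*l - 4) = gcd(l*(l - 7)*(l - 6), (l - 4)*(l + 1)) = 1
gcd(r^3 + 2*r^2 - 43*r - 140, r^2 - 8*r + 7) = r - 7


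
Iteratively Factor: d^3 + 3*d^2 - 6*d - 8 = (d - 2)*(d^2 + 5*d + 4) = (d - 2)*(d + 4)*(d + 1)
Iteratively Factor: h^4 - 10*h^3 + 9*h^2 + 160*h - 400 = (h - 5)*(h^3 - 5*h^2 - 16*h + 80) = (h - 5)*(h + 4)*(h^2 - 9*h + 20) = (h - 5)*(h - 4)*(h + 4)*(h - 5)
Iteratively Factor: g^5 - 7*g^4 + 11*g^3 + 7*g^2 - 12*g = (g - 1)*(g^4 - 6*g^3 + 5*g^2 + 12*g) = g*(g - 1)*(g^3 - 6*g^2 + 5*g + 12) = g*(g - 1)*(g + 1)*(g^2 - 7*g + 12) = g*(g - 3)*(g - 1)*(g + 1)*(g - 4)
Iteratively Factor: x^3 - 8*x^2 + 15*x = (x - 3)*(x^2 - 5*x) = x*(x - 3)*(x - 5)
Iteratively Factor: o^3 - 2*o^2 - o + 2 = (o - 1)*(o^2 - o - 2) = (o - 1)*(o + 1)*(o - 2)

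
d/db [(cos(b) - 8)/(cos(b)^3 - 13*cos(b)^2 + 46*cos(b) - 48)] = (2*cos(b) - 5)*sin(b)/((cos(b) - 3)^2*(cos(b) - 2)^2)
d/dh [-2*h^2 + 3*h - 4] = 3 - 4*h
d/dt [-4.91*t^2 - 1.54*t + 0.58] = -9.82*t - 1.54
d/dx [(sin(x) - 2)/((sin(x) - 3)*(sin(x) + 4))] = (4*sin(x) + cos(x)^2 - 11)*cos(x)/((sin(x) - 3)^2*(sin(x) + 4)^2)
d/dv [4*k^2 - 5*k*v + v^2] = -5*k + 2*v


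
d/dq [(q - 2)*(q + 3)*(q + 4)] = 3*q^2 + 10*q - 2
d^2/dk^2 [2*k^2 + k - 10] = 4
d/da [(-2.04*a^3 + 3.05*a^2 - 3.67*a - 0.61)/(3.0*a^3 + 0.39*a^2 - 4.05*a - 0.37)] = (-9.9456*a^4 + 38.544*a^3 - 3.16679999999999*a^2 - 1.7812*a - 1.1126)/(9.0*a^6 + 2.34*a^5 - 24.1479*a^4 - 5.379*a^3 + 16.1139*a^2 + 2.997*a + 0.1369)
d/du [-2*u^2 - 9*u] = -4*u - 9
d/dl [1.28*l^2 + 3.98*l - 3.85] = 2.56*l + 3.98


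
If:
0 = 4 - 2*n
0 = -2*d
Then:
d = 0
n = 2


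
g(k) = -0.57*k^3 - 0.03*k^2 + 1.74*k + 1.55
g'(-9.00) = -136.23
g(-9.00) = 398.99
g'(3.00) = -13.83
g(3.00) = -8.89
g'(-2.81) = -11.59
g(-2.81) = 9.07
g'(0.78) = 0.65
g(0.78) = 2.62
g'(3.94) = -25.04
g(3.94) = -26.92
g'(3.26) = -16.63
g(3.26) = -12.84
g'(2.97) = -13.52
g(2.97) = -8.48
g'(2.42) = -8.42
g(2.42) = -2.49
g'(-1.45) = -1.77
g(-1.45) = 0.70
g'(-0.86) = 0.53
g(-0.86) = 0.39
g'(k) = -1.71*k^2 - 0.06*k + 1.74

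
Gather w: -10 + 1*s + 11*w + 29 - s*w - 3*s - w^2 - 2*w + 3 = -2*s - w^2 + w*(9 - s) + 22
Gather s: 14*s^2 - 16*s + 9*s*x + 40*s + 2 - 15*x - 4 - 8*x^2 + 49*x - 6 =14*s^2 + s*(9*x + 24) - 8*x^2 + 34*x - 8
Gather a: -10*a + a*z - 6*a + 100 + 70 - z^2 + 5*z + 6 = a*(z - 16) - z^2 + 5*z + 176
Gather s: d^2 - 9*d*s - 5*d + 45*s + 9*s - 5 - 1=d^2 - 5*d + s*(54 - 9*d) - 6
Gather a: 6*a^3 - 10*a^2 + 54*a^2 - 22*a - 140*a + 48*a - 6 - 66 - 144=6*a^3 + 44*a^2 - 114*a - 216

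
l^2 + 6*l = l*(l + 6)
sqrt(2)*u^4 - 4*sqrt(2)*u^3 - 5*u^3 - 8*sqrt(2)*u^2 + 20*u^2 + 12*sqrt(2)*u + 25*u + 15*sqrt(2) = (u - 5)*(u + 1)*(u - 3*sqrt(2))*(sqrt(2)*u + 1)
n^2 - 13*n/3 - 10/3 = (n - 5)*(n + 2/3)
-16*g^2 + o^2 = (-4*g + o)*(4*g + o)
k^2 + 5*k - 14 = (k - 2)*(k + 7)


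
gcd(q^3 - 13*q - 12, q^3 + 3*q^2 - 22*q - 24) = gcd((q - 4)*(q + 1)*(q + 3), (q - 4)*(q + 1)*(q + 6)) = q^2 - 3*q - 4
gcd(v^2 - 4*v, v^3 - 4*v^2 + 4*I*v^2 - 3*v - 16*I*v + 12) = v - 4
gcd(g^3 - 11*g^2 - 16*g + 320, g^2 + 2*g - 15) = g + 5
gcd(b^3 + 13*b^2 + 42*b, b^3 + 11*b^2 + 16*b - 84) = b^2 + 13*b + 42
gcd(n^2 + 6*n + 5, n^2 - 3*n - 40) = n + 5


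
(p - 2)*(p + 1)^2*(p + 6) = p^4 + 6*p^3 - 3*p^2 - 20*p - 12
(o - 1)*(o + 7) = o^2 + 6*o - 7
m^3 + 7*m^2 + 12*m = m*(m + 3)*(m + 4)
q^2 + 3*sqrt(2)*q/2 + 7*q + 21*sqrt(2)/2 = (q + 7)*(q + 3*sqrt(2)/2)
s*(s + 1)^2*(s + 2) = s^4 + 4*s^3 + 5*s^2 + 2*s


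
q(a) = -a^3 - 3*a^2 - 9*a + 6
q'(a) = -3*a^2 - 6*a - 9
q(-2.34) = 23.45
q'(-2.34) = -11.39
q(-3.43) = 41.93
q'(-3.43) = -23.71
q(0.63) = -1.11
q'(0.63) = -13.97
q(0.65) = -1.39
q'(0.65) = -14.17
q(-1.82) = 18.47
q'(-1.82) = -8.02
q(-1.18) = 14.09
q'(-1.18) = -6.10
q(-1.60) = 16.82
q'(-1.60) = -7.08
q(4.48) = -184.45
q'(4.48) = -96.09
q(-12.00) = 1410.00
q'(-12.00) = -369.00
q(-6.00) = 168.00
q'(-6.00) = -81.00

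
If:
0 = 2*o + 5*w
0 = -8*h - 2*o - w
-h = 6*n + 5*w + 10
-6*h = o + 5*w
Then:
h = 0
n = -5/3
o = 0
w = 0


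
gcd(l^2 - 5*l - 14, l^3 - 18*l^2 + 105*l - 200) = 1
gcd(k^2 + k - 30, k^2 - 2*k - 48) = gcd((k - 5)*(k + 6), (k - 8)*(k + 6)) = k + 6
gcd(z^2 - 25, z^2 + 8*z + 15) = z + 5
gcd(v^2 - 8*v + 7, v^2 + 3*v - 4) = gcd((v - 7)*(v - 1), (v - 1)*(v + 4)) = v - 1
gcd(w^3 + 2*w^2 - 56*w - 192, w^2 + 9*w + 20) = w + 4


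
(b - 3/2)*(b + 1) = b^2 - b/2 - 3/2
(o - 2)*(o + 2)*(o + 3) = o^3 + 3*o^2 - 4*o - 12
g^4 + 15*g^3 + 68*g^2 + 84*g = g*(g + 2)*(g + 6)*(g + 7)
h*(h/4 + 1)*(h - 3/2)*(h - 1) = h^4/4 + 3*h^3/8 - 17*h^2/8 + 3*h/2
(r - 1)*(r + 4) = r^2 + 3*r - 4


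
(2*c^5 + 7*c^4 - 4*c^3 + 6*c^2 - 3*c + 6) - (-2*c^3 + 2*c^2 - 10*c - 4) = 2*c^5 + 7*c^4 - 2*c^3 + 4*c^2 + 7*c + 10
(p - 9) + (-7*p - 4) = -6*p - 13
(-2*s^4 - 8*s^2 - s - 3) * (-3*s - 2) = 6*s^5 + 4*s^4 + 24*s^3 + 19*s^2 + 11*s + 6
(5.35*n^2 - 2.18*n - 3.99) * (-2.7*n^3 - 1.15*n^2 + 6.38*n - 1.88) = -14.445*n^5 - 0.266499999999998*n^4 + 47.413*n^3 - 19.3779*n^2 - 21.3578*n + 7.5012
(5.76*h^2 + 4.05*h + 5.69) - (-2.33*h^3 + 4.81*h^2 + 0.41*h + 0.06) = 2.33*h^3 + 0.95*h^2 + 3.64*h + 5.63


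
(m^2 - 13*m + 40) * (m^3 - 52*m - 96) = m^5 - 13*m^4 - 12*m^3 + 580*m^2 - 832*m - 3840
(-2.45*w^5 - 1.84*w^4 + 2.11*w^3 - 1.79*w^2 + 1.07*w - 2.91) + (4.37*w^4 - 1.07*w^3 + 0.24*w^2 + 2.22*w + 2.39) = -2.45*w^5 + 2.53*w^4 + 1.04*w^3 - 1.55*w^2 + 3.29*w - 0.52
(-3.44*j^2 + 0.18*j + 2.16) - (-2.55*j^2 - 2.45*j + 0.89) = -0.89*j^2 + 2.63*j + 1.27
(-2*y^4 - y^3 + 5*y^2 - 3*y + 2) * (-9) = 18*y^4 + 9*y^3 - 45*y^2 + 27*y - 18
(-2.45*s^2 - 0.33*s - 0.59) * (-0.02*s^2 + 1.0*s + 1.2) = 0.049*s^4 - 2.4434*s^3 - 3.2582*s^2 - 0.986*s - 0.708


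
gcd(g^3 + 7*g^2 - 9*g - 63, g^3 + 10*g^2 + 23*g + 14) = g + 7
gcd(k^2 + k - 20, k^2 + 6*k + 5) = k + 5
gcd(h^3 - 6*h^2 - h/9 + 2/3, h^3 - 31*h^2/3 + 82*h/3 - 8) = h^2 - 19*h/3 + 2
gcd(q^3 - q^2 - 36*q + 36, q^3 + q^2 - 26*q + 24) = q^2 + 5*q - 6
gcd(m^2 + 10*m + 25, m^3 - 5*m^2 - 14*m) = 1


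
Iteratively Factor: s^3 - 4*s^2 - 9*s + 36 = (s - 4)*(s^2 - 9) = (s - 4)*(s - 3)*(s + 3)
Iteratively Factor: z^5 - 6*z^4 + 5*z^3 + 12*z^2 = (z + 1)*(z^4 - 7*z^3 + 12*z^2) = (z - 3)*(z + 1)*(z^3 - 4*z^2) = (z - 4)*(z - 3)*(z + 1)*(z^2) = z*(z - 4)*(z - 3)*(z + 1)*(z)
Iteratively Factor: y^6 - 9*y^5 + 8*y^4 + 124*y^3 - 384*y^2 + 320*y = (y + 4)*(y^5 - 13*y^4 + 60*y^3 - 116*y^2 + 80*y) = (y - 2)*(y + 4)*(y^4 - 11*y^3 + 38*y^2 - 40*y) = (y - 2)^2*(y + 4)*(y^3 - 9*y^2 + 20*y) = y*(y - 2)^2*(y + 4)*(y^2 - 9*y + 20) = y*(y - 4)*(y - 2)^2*(y + 4)*(y - 5)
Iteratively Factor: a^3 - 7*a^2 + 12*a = (a - 3)*(a^2 - 4*a) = (a - 4)*(a - 3)*(a)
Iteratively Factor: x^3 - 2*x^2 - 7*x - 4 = (x - 4)*(x^2 + 2*x + 1) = (x - 4)*(x + 1)*(x + 1)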